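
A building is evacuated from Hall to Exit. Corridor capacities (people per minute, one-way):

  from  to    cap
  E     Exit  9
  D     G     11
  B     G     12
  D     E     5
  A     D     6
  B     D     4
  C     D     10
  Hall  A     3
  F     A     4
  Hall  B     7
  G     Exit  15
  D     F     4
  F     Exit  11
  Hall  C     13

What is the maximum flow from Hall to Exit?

Augment Hall→B→G→Exit: bottleneck 7, flow now 7.
Augment Hall→A→D→E→Exit: bottleneck 3, flow now 10.
Augment Hall→C→D→E→Exit: bottleneck 2, flow now 12.
Augment Hall→C→D→F→Exit: bottleneck 4, flow now 16.
Augment Hall→C→D→G→Exit: bottleneck 4, flow now 20.
No augmenting path remains; maximum flow = 20.
In the residual graph, reachable from Hall: {Hall, C}.
Min-cut edges: Hall→A (3), Hall→B (7), C→D (10); capacity 3 + 7 + 10 = 20.
This cut is saturated, so no flow can exceed 20.

20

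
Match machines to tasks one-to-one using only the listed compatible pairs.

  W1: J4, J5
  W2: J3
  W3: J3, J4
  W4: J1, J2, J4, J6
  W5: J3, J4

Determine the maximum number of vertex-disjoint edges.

Unit-capacity flow: source→left, listed edges, right→sink; max matching = max flow.
Augmenting path W1→J4 (+1); matched 1.
Augmenting path W2→J3 (+1); matched 2.
Augmenting path W4→J1 (+1); matched 3.
Augmenting path W3→J4→W1→J5 (+1); matched 4.
No augmenting path remains; maximum matching = 4.
König certificate: {W1, W4, J3, J4} is a vertex cover of size 4 (every listed pair touches it), so no matching can be larger.

4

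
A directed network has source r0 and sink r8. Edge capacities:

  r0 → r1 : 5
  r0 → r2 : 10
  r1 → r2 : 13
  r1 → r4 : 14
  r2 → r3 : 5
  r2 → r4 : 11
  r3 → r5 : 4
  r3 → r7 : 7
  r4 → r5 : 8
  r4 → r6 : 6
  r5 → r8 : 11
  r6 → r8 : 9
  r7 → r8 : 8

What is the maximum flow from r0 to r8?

15

Augment r0→r1→r4→r5→r8: bottleneck 5, flow now 5.
Augment r0→r2→r3→r5→r8: bottleneck 4, flow now 9.
Augment r0→r2→r3→r7→r8: bottleneck 1, flow now 10.
Augment r0→r2→r4→r5→r8: bottleneck 2, flow now 12.
Augment r0→r2→r4→r6→r8: bottleneck 3, flow now 15.
No augmenting path remains; maximum flow = 15.
In the residual graph, reachable from r0: {r0}.
Min-cut edges: r0→r1 (5), r0→r2 (10); capacity 5 + 10 = 15.
This cut is saturated, so no flow can exceed 15.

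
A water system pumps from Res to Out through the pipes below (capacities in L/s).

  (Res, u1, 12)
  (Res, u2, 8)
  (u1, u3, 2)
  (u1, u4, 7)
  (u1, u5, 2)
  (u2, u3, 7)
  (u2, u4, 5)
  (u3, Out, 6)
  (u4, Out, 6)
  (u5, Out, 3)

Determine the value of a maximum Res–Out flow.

Augment Res→u1→u3→Out: bottleneck 2, flow now 2.
Augment Res→u1→u4→Out: bottleneck 6, flow now 8.
Augment Res→u1→u5→Out: bottleneck 2, flow now 10.
Augment Res→u2→u3→Out: bottleneck 4, flow now 14.
No augmenting path remains; maximum flow = 14.
In the residual graph, reachable from Res: {Res, u1, u2, u3, u4}.
Min-cut edges: u1→u5 (2), u3→Out (6), u4→Out (6); capacity 2 + 6 + 6 = 14.
This cut is saturated, so no flow can exceed 14.

14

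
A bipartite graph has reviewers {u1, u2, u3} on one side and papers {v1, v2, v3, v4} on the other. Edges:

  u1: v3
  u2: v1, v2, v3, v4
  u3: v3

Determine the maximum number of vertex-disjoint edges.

2

Unit-capacity flow: source→left, listed edges, right→sink; max matching = max flow.
Augmenting path u1→v3 (+1); matched 1.
Augmenting path u2→v1 (+1); matched 2.
No augmenting path remains; maximum matching = 2.
König certificate: {u2, v3} is a vertex cover of size 2 (every listed pair touches it), so no matching can be larger.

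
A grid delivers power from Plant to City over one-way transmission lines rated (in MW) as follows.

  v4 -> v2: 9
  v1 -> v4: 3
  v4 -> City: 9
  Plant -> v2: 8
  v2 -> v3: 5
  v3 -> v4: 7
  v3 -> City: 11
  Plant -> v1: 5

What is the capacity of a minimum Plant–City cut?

Augment Plant→v1→v4→City: bottleneck 3, flow now 3.
Augment Plant→v2→v3→City: bottleneck 5, flow now 8.
No augmenting path remains; maximum flow = 8.
By max-flow min-cut, the minimum cut capacity equals the max flow.
In the residual graph, reachable from Plant: {Plant, v1, v2}.
Min-cut edges: v1→v4 (3), v2→v3 (5); capacity 3 + 5 = 8.

8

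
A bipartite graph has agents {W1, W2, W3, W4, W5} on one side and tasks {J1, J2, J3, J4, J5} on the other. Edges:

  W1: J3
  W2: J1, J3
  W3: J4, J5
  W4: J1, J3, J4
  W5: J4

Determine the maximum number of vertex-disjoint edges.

Unit-capacity flow: source→left, listed edges, right→sink; max matching = max flow.
Augmenting path W1→J3 (+1); matched 1.
Augmenting path W2→J1 (+1); matched 2.
Augmenting path W3→J4 (+1); matched 3.
Augmenting path W4→J4→W3→J5 (+1); matched 4.
No augmenting path remains; maximum matching = 4.
König certificate: {W3, J1, J3, J4} is a vertex cover of size 4 (every listed pair touches it), so no matching can be larger.

4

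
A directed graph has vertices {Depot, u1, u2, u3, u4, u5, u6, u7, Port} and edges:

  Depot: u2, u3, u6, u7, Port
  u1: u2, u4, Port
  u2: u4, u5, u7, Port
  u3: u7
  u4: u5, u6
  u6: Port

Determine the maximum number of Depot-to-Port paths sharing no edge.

Assign every edge capacity 1; by Menger, the answer equals the max flow.
Path Depot→Port (+1); total 1.
Path Depot→u2→Port (+1); total 2.
Path Depot→u6→Port (+1); total 3.
No residual Depot→Port path; max flow = 3.
Certifying cut of size 3: {Depot→Port, Depot→u2, Depot→u6}.

3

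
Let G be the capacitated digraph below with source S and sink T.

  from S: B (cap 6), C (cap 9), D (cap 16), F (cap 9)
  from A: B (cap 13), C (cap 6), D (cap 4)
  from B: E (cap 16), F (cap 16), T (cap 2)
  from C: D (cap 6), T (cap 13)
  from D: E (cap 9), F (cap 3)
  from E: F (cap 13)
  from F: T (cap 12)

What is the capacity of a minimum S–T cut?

Augment S→B→T: bottleneck 2, flow now 2.
Augment S→C→T: bottleneck 9, flow now 11.
Augment S→F→T: bottleneck 9, flow now 20.
Augment S→B→F→T: bottleneck 3, flow now 23.
No augmenting path remains; maximum flow = 23.
By max-flow min-cut, the minimum cut capacity equals the max flow.
In the residual graph, reachable from S: {S, B, D, E, F}.
Min-cut edges: S→C (9), B→T (2), F→T (12); capacity 9 + 2 + 12 = 23.

23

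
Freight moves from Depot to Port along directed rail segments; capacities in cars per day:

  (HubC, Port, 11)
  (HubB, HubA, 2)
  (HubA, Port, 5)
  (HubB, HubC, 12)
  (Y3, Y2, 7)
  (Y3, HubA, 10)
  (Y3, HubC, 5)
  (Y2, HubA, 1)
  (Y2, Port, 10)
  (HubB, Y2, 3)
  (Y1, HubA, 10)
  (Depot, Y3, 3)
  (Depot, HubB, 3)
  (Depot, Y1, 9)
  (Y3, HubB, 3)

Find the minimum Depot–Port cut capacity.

Augment Depot→HubB→HubC→Port: bottleneck 3, flow now 3.
Augment Depot→Y3→HubC→Port: bottleneck 3, flow now 6.
Augment Depot→Y1→HubA→Port: bottleneck 5, flow now 11.
No augmenting path remains; maximum flow = 11.
By max-flow min-cut, the minimum cut capacity equals the max flow.
In the residual graph, reachable from Depot: {Depot, Y1, HubA}.
Min-cut edges: Depot→HubB (3), Depot→Y3 (3), HubA→Port (5); capacity 3 + 3 + 5 = 11.

11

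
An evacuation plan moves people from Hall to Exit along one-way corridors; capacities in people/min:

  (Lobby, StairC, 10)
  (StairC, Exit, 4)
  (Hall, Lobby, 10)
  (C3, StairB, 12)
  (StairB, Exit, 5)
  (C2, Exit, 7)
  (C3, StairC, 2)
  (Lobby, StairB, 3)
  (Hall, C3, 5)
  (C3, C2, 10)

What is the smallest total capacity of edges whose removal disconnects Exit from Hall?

12

Augment Hall→Lobby→StairC→Exit: bottleneck 4, flow now 4.
Augment Hall→Lobby→StairB→Exit: bottleneck 3, flow now 7.
Augment Hall→C3→StairB→Exit: bottleneck 2, flow now 9.
Augment Hall→C3→C2→Exit: bottleneck 3, flow now 12.
No augmenting path remains; maximum flow = 12.
By max-flow min-cut, the minimum cut capacity equals the max flow.
In the residual graph, reachable from Hall: {Hall, Lobby, StairC}.
Min-cut edges: Hall→C3 (5), Lobby→StairB (3), StairC→Exit (4); capacity 5 + 3 + 4 = 12.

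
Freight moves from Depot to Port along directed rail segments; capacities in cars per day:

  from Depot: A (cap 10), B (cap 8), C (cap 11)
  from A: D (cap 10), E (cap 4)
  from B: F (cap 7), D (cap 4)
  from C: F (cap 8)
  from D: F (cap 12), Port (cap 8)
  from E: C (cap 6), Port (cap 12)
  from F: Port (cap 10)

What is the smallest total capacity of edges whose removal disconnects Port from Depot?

Augment Depot→A→D→Port: bottleneck 8, flow now 8.
Augment Depot→A→E→Port: bottleneck 2, flow now 10.
Augment Depot→B→F→Port: bottleneck 7, flow now 17.
Augment Depot→C→F→Port: bottleneck 3, flow now 20.
Augment Depot→B→D→A→E→Port: bottleneck 1, flow now 21. (uses reverse residual edge)
Augment Depot→C→F→B→D→A→E→Port: bottleneck 1, flow now 22. (uses reverse residual edge)
No augmenting path remains; maximum flow = 22.
By max-flow min-cut, the minimum cut capacity equals the max flow.
In the residual graph, reachable from Depot: {Depot, A, B, C, D, F}.
Min-cut edges: A→E (4), D→Port (8), F→Port (10); capacity 4 + 8 + 10 = 22.

22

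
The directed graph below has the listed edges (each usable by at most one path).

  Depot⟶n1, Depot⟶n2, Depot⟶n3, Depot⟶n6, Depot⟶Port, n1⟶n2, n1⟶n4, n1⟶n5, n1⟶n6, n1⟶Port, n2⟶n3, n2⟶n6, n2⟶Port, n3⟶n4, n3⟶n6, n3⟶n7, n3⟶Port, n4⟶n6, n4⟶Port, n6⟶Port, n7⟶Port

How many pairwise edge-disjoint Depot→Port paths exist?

Assign every edge capacity 1; by Menger, the answer equals the max flow.
Path Depot→Port (+1); total 1.
Path Depot→n1→Port (+1); total 2.
Path Depot→n2→Port (+1); total 3.
Path Depot→n3→Port (+1); total 4.
Path Depot→n6→Port (+1); total 5.
No residual Depot→Port path; max flow = 5.
Certifying cut of size 5: {Depot→Port, Depot→n1, Depot→n2, Depot→n3, Depot→n6}.

5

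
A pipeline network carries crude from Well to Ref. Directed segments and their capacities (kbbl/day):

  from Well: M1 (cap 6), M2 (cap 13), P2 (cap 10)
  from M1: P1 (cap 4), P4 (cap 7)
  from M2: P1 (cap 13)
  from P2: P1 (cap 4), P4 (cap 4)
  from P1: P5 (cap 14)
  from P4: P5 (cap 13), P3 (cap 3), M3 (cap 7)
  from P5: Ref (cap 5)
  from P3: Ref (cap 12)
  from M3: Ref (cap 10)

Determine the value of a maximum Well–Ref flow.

15

Augment Well→M1→P1→P5→Ref: bottleneck 4, flow now 4.
Augment Well→M1→P4→P5→Ref: bottleneck 1, flow now 5.
Augment Well→M1→P4→P3→Ref: bottleneck 1, flow now 6.
Augment Well→P2→P4→P3→Ref: bottleneck 2, flow now 8.
Augment Well→P2→P4→M3→Ref: bottleneck 2, flow now 10.
Augment Well→M2→P1→M1→P4→M3→Ref: bottleneck 4, flow now 14. (uses reverse residual edge)
Augment Well→M2→P1→P5→P4→M3→Ref: bottleneck 1, flow now 15. (uses reverse residual edge)
No augmenting path remains; maximum flow = 15.
In the residual graph, reachable from Well: {Well, M2, P2, P1, P5}.
Min-cut edges: Well→M1 (6), P2→P4 (4), P5→Ref (5); capacity 6 + 4 + 5 = 15.
This cut is saturated, so no flow can exceed 15.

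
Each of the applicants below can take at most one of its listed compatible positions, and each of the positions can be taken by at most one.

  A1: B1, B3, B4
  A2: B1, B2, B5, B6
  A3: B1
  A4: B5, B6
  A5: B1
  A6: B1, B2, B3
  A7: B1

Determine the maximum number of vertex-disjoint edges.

Unit-capacity flow: source→left, listed edges, right→sink; max matching = max flow.
Augmenting path A1→B1 (+1); matched 1.
Augmenting path A2→B2 (+1); matched 2.
Augmenting path A4→B5 (+1); matched 3.
Augmenting path A6→B3 (+1); matched 4.
Augmenting path A3→B1→A1→B4 (+1); matched 5.
No augmenting path remains; maximum matching = 5.
König certificate: {A1, A2, A4, A6, B1} is a vertex cover of size 5 (every listed pair touches it), so no matching can be larger.

5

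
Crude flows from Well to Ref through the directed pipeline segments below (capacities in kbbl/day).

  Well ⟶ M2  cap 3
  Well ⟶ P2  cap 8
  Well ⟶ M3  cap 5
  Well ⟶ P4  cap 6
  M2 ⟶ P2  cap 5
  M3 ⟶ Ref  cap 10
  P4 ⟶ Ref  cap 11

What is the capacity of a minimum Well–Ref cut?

Augment Well→M3→Ref: bottleneck 5, flow now 5.
Augment Well→P4→Ref: bottleneck 6, flow now 11.
No augmenting path remains; maximum flow = 11.
By max-flow min-cut, the minimum cut capacity equals the max flow.
In the residual graph, reachable from Well: {Well, M2, P2}.
Min-cut edges: Well→M3 (5), Well→P4 (6); capacity 5 + 6 = 11.

11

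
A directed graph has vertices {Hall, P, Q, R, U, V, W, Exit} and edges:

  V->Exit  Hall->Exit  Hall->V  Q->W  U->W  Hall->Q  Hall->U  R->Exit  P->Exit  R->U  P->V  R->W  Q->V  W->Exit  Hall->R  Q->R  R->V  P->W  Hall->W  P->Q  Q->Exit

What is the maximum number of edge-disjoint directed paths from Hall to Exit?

5

Assign every edge capacity 1; by Menger, the answer equals the max flow.
Path Hall→Exit (+1); total 1.
Path Hall→Q→Exit (+1); total 2.
Path Hall→R→Exit (+1); total 3.
Path Hall→V→Exit (+1); total 4.
Path Hall→W→Exit (+1); total 5.
No residual Hall→Exit path; max flow = 5.
Certifying cut of size 5: {Hall→Exit, Hall→Q, Hall→R, Hall→V, W→Exit}.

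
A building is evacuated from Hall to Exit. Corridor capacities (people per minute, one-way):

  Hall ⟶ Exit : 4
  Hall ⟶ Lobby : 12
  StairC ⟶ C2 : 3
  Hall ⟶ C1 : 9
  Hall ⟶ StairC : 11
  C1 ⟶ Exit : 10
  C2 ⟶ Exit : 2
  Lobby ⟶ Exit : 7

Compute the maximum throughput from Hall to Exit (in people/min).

22

Augment Hall→Exit: bottleneck 4, flow now 4.
Augment Hall→C1→Exit: bottleneck 9, flow now 13.
Augment Hall→Lobby→Exit: bottleneck 7, flow now 20.
Augment Hall→StairC→C2→Exit: bottleneck 2, flow now 22.
No augmenting path remains; maximum flow = 22.
In the residual graph, reachable from Hall: {Hall, C2, StairC, Lobby}.
Min-cut edges: Hall→C1 (9), Hall→Exit (4), C2→Exit (2), Lobby→Exit (7); capacity 9 + 4 + 2 + 7 = 22.
This cut is saturated, so no flow can exceed 22.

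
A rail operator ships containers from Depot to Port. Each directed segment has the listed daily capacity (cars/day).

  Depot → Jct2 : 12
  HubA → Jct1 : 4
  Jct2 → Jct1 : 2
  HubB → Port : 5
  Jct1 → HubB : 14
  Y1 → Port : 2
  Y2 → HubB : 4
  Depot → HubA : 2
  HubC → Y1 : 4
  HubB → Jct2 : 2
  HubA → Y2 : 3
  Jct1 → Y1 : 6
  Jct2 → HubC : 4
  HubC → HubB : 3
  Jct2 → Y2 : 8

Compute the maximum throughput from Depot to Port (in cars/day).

7

Augment Depot→Jct2→Jct1→HubB→Port: bottleneck 2, flow now 2.
Augment Depot→Jct2→HubC→HubB→Port: bottleneck 3, flow now 5.
Augment Depot→Jct2→HubC→Y1→Port: bottleneck 1, flow now 6.
Augment Depot→HubA→Jct1→Y1→Port: bottleneck 1, flow now 7.
No augmenting path remains; maximum flow = 7.
In the residual graph, reachable from Depot: {Depot, Jct2, HubA, Jct1, HubC, Y2, HubB, Y1}.
Min-cut edges: HubB→Port (5), Y1→Port (2); capacity 5 + 2 = 7.
This cut is saturated, so no flow can exceed 7.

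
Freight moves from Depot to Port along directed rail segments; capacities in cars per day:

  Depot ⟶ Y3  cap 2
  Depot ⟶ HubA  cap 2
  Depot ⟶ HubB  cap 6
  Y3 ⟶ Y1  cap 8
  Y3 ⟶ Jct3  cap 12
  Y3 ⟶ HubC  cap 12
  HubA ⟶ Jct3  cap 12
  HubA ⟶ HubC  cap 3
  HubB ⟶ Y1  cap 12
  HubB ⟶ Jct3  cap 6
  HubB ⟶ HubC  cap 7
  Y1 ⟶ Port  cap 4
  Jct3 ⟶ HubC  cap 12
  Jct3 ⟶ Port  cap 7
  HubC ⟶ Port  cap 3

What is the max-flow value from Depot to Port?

Augment Depot→Y3→Y1→Port: bottleneck 2, flow now 2.
Augment Depot→HubA→Jct3→Port: bottleneck 2, flow now 4.
Augment Depot→HubB→Y1→Port: bottleneck 2, flow now 6.
Augment Depot→HubB→Jct3→Port: bottleneck 4, flow now 10.
No augmenting path remains; maximum flow = 10.
In the residual graph, reachable from Depot: {Depot}.
Min-cut edges: Depot→Y3 (2), Depot→HubA (2), Depot→HubB (6); capacity 2 + 2 + 6 = 10.
This cut is saturated, so no flow can exceed 10.

10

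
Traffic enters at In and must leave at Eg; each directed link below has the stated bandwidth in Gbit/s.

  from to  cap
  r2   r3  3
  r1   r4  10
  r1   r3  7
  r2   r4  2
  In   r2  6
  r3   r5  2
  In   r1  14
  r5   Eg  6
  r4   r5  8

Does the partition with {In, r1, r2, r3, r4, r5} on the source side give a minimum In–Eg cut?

Yes — it is a minimum cut (capacity 6).

Given cut capacity: 6 = 6.
Augment In→r1→r3→r5→Eg: bottleneck 2, flow now 2.
Augment In→r1→r4→r5→Eg: bottleneck 4, flow now 6.
No augmenting path remains; maximum flow = 6.
Cut capacity 6 equals the max flow, so it is a minimum cut.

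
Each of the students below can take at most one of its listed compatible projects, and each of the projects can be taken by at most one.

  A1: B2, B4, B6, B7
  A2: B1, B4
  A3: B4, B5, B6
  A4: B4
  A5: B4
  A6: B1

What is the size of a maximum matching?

Unit-capacity flow: source→left, listed edges, right→sink; max matching = max flow.
Augmenting path A1→B2 (+1); matched 1.
Augmenting path A2→B1 (+1); matched 2.
Augmenting path A3→B4 (+1); matched 3.
Augmenting path A4→B4→A3→B5 (+1); matched 4.
No augmenting path remains; maximum matching = 4.
König certificate: {A1, A3, B1, B4} is a vertex cover of size 4 (every listed pair touches it), so no matching can be larger.

4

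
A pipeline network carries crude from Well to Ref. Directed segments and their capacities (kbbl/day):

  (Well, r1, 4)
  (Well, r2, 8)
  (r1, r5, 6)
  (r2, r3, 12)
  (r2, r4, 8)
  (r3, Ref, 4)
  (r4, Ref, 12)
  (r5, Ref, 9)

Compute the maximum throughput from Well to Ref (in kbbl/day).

12

Augment Well→r1→r5→Ref: bottleneck 4, flow now 4.
Augment Well→r2→r3→Ref: bottleneck 4, flow now 8.
Augment Well→r2→r4→Ref: bottleneck 4, flow now 12.
No augmenting path remains; maximum flow = 12.
In the residual graph, reachable from Well: {Well}.
Min-cut edges: Well→r1 (4), Well→r2 (8); capacity 4 + 8 = 12.
This cut is saturated, so no flow can exceed 12.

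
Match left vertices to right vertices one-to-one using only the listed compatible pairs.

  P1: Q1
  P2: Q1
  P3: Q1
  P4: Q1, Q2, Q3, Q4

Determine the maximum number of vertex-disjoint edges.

2

Unit-capacity flow: source→left, listed edges, right→sink; max matching = max flow.
Augmenting path P1→Q1 (+1); matched 1.
Augmenting path P4→Q2 (+1); matched 2.
No augmenting path remains; maximum matching = 2.
König certificate: {P4, Q1} is a vertex cover of size 2 (every listed pair touches it), so no matching can be larger.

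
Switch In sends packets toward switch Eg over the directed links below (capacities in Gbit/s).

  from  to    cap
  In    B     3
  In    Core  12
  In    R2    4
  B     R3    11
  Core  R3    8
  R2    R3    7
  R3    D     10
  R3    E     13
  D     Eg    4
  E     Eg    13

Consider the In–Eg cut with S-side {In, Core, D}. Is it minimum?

Given cut capacity: 3 + 4 + 8 + 4 = 19.
Augment In→B→R3→D→Eg: bottleneck 3, flow now 3.
Augment In→Core→R3→D→Eg: bottleneck 1, flow now 4.
Augment In→Core→R3→E→Eg: bottleneck 7, flow now 11.
Augment In→R2→R3→E→Eg: bottleneck 4, flow now 15.
No augmenting path remains; maximum flow = 15.
In the residual graph, reachable from In: {In, Core}.
Min-cut edges: In→B (3), In→R2 (4), Core→R3 (8); capacity 3 + 4 + 8 = 15.
Cut capacity 19 exceeds the max flow 15, so it is not minimum.

No — its capacity is 19, but the minimum cut has capacity 15.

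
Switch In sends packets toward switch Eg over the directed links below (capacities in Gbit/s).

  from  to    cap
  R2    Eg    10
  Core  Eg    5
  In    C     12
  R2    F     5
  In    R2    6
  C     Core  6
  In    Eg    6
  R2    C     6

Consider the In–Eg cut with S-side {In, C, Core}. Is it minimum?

Yes — it is a minimum cut (capacity 17).

Given cut capacity: 6 + 6 + 5 = 17.
Augment In→Eg: bottleneck 6, flow now 6.
Augment In→R2→Eg: bottleneck 6, flow now 12.
Augment In→C→Core→Eg: bottleneck 5, flow now 17.
No augmenting path remains; maximum flow = 17.
Cut capacity 17 equals the max flow, so it is a minimum cut.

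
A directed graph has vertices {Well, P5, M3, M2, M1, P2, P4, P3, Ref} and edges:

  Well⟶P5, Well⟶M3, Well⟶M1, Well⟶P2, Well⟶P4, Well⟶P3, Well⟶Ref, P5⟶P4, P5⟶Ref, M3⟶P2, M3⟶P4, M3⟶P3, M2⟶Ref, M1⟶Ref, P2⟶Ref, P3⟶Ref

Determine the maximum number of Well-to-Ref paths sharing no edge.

5

Assign every edge capacity 1; by Menger, the answer equals the max flow.
Path Well→Ref (+1); total 1.
Path Well→P5→Ref (+1); total 2.
Path Well→M1→Ref (+1); total 3.
Path Well→P2→Ref (+1); total 4.
Path Well→P3→Ref (+1); total 5.
No residual Well→Ref path; max flow = 5.
Certifying cut of size 5: {P2→Ref, P3→Ref, Well→M1, Well→P5, Well→Ref}.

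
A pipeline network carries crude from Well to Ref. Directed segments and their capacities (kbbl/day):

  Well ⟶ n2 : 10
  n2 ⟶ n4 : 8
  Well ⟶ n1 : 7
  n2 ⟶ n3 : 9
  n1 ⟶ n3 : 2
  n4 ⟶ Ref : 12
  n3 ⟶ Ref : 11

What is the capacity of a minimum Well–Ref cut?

Augment Well→n1→n3→Ref: bottleneck 2, flow now 2.
Augment Well→n2→n3→Ref: bottleneck 9, flow now 11.
Augment Well→n2→n4→Ref: bottleneck 1, flow now 12.
No augmenting path remains; maximum flow = 12.
By max-flow min-cut, the minimum cut capacity equals the max flow.
In the residual graph, reachable from Well: {Well, n1}.
Min-cut edges: Well→n2 (10), n1→n3 (2); capacity 10 + 2 = 12.

12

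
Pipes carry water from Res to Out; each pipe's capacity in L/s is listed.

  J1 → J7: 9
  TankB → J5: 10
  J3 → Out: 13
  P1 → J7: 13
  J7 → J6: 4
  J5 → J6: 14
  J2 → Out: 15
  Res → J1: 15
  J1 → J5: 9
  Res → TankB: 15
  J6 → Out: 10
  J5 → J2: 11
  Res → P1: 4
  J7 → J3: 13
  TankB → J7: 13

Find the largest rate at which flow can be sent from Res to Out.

34

Augment Res→P1→J7→J6→Out: bottleneck 4, flow now 4.
Augment Res→TankB→J5→J6→Out: bottleneck 6, flow now 10.
Augment Res→TankB→J5→J2→Out: bottleneck 4, flow now 14.
Augment Res→TankB→J7→J3→Out: bottleneck 5, flow now 19.
Augment Res→J1→J5→J2→Out: bottleneck 7, flow now 26.
Augment Res→J1→J7→J3→Out: bottleneck 8, flow now 34.
No augmenting path remains; maximum flow = 34.
In the residual graph, reachable from Res: {Res}.
Min-cut edges: Res→P1 (4), Res→TankB (15), Res→J1 (15); capacity 4 + 15 + 15 = 34.
This cut is saturated, so no flow can exceed 34.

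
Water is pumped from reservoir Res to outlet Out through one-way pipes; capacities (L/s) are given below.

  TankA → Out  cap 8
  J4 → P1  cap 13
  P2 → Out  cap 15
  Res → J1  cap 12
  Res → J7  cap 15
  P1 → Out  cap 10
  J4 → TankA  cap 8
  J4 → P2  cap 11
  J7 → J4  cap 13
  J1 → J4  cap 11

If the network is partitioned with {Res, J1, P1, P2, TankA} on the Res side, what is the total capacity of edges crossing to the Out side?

59

Edges leaving {Res, J1, P1, P2, TankA}: Res→J7 (15), J1→J4 (11), P1→Out (10), P2→Out (15), TankA→Out (8).
Cut capacity = 15 + 11 + 10 + 15 + 8 = 59.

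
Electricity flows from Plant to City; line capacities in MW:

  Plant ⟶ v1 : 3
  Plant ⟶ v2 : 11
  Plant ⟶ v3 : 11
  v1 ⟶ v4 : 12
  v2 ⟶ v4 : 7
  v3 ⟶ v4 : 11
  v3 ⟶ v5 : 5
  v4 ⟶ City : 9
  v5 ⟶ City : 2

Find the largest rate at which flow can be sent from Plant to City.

Augment Plant→v1→v4→City: bottleneck 3, flow now 3.
Augment Plant→v2→v4→City: bottleneck 6, flow now 9.
Augment Plant→v3→v5→City: bottleneck 2, flow now 11.
No augmenting path remains; maximum flow = 11.
In the residual graph, reachable from Plant: {Plant, v1, v2, v3, v4, v5}.
Min-cut edges: v4→City (9), v5→City (2); capacity 9 + 2 = 11.
This cut is saturated, so no flow can exceed 11.

11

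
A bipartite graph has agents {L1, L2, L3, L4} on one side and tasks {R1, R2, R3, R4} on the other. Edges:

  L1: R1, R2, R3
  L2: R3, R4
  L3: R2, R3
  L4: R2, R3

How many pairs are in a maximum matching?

Unit-capacity flow: source→left, listed edges, right→sink; max matching = max flow.
Augmenting path L1→R1 (+1); matched 1.
Augmenting path L2→R3 (+1); matched 2.
Augmenting path L3→R2 (+1); matched 3.
Augmenting path L4→R3→L2→R4 (+1); matched 4.
No augmenting path remains; maximum matching = 4.
König certificate: {L1, L2, L3, L4} is a vertex cover of size 4 (every listed pair touches it), so no matching can be larger.

4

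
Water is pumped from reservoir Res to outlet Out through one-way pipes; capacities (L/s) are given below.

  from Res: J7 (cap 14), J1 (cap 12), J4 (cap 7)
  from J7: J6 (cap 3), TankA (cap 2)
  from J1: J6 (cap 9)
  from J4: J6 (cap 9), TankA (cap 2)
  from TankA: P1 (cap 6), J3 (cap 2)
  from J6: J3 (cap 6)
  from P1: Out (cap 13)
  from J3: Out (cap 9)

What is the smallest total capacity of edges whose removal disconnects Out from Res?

10

Augment Res→J7→TankA→P1→Out: bottleneck 2, flow now 2.
Augment Res→J7→J6→J3→Out: bottleneck 3, flow now 5.
Augment Res→J1→J6→J3→Out: bottleneck 3, flow now 8.
Augment Res→J4→TankA→P1→Out: bottleneck 2, flow now 10.
No augmenting path remains; maximum flow = 10.
By max-flow min-cut, the minimum cut capacity equals the max flow.
In the residual graph, reachable from Res: {Res, J7, J1, J4, J6}.
Min-cut edges: J7→TankA (2), J4→TankA (2), J6→J3 (6); capacity 2 + 2 + 6 = 10.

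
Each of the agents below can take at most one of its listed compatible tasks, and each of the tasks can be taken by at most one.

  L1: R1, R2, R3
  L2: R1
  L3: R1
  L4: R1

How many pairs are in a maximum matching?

2

Unit-capacity flow: source→left, listed edges, right→sink; max matching = max flow.
Augmenting path L1→R1 (+1); matched 1.
Augmenting path L2→R1→L1→R2 (+1); matched 2.
No augmenting path remains; maximum matching = 2.
König certificate: {L1, R1} is a vertex cover of size 2 (every listed pair touches it), so no matching can be larger.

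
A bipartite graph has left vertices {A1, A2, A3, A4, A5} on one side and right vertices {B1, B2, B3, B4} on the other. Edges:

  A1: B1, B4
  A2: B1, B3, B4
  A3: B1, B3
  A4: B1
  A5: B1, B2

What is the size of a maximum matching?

4

Unit-capacity flow: source→left, listed edges, right→sink; max matching = max flow.
Augmenting path A1→B1 (+1); matched 1.
Augmenting path A2→B3 (+1); matched 2.
Augmenting path A5→B2 (+1); matched 3.
Augmenting path A3→B1→A1→B4 (+1); matched 4.
No augmenting path remains; maximum matching = 4.
König certificate: {A5, B1, B3, B4} is a vertex cover of size 4 (every listed pair touches it), so no matching can be larger.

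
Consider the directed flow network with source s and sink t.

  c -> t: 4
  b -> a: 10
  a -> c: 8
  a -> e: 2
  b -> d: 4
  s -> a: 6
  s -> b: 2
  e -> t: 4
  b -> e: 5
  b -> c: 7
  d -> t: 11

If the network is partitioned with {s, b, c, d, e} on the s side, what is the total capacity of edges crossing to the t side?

35

Edges leaving {s, b, c, d, e}: s→a (6), b→a (10), c→t (4), d→t (11), e→t (4).
Cut capacity = 6 + 10 + 4 + 11 + 4 = 35.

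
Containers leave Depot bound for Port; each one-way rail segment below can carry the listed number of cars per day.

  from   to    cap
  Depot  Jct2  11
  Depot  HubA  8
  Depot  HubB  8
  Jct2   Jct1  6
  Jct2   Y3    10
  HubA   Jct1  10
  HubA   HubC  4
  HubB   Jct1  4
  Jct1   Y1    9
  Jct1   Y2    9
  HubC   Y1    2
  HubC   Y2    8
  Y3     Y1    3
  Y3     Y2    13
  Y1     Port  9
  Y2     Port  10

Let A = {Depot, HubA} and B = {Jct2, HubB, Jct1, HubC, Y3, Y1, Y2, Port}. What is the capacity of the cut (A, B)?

33

Edges leaving {Depot, HubA}: Depot→Jct2 (11), Depot→HubB (8), HubA→Jct1 (10), HubA→HubC (4).
Cut capacity = 11 + 8 + 10 + 4 = 33.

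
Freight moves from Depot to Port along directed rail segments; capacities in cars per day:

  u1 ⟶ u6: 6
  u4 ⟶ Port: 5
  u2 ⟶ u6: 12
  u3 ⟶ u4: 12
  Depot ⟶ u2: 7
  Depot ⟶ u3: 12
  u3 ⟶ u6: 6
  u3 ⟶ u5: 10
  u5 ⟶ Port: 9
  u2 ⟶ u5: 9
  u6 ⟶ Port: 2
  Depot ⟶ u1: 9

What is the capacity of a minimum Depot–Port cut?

16

Augment Depot→u1→u6→Port: bottleneck 2, flow now 2.
Augment Depot→u2→u5→Port: bottleneck 7, flow now 9.
Augment Depot→u3→u4→Port: bottleneck 5, flow now 14.
Augment Depot→u3→u5→Port: bottleneck 2, flow now 16.
No augmenting path remains; maximum flow = 16.
By max-flow min-cut, the minimum cut capacity equals the max flow.
In the residual graph, reachable from Depot: {Depot, u1, u2, u3, u4, u5, u6}.
Min-cut edges: u4→Port (5), u5→Port (9), u6→Port (2); capacity 5 + 9 + 2 = 16.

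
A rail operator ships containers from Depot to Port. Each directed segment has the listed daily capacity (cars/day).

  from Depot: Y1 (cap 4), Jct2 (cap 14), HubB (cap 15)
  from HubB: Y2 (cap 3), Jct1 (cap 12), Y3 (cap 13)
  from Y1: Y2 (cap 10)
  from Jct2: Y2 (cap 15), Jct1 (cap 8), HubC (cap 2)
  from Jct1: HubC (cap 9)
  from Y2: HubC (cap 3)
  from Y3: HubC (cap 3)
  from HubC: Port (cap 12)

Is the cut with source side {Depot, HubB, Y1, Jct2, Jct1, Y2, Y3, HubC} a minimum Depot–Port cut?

Given cut capacity: 12 = 12.
Augment Depot→Jct2→HubC→Port: bottleneck 2, flow now 2.
Augment Depot→HubB→Jct1→HubC→Port: bottleneck 9, flow now 11.
Augment Depot→HubB→Y2→HubC→Port: bottleneck 1, flow now 12.
No augmenting path remains; maximum flow = 12.
Cut capacity 12 equals the max flow, so it is a minimum cut.

Yes — it is a minimum cut (capacity 12).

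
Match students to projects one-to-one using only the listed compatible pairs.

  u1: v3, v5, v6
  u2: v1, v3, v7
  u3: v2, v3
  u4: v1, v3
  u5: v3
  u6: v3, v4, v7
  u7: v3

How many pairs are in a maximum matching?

6

Unit-capacity flow: source→left, listed edges, right→sink; max matching = max flow.
Augmenting path u1→v3 (+1); matched 1.
Augmenting path u2→v1 (+1); matched 2.
Augmenting path u3→v2 (+1); matched 3.
Augmenting path u6→v4 (+1); matched 4.
Augmenting path u4→v1→u2→v7 (+1); matched 5.
Augmenting path u5→v3→u1→v5 (+1); matched 6.
No augmenting path remains; maximum matching = 6.
König certificate: {u1, u2, u3, u4, u6, v3} is a vertex cover of size 6 (every listed pair touches it), so no matching can be larger.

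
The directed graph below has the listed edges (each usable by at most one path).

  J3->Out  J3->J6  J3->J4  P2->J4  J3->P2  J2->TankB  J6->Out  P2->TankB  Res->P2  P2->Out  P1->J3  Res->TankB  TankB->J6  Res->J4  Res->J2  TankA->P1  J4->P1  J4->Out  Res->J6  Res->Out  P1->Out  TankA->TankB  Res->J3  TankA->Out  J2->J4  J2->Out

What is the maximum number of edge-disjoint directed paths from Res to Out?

6

Assign every edge capacity 1; by Menger, the answer equals the max flow.
Path Res→Out (+1); total 1.
Path Res→P2→Out (+1); total 2.
Path Res→J2→Out (+1); total 3.
Path Res→J3→Out (+1); total 4.
Path Res→J6→Out (+1); total 5.
Path Res→J4→Out (+1); total 6.
No residual Res→Out path; max flow = 6.
Certifying cut of size 6: {J6→Out, Res→J2, Res→J3, Res→J4, Res→Out, Res→P2}.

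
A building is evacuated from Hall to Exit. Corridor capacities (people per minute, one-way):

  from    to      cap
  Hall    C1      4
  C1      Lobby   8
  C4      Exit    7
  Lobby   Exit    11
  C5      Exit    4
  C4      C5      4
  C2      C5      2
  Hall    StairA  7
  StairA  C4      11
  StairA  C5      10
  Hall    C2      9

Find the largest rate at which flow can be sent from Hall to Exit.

Augment Hall→C2→C5→Exit: bottleneck 2, flow now 2.
Augment Hall→C1→Lobby→Exit: bottleneck 4, flow now 6.
Augment Hall→StairA→C5→Exit: bottleneck 2, flow now 8.
Augment Hall→StairA→C4→Exit: bottleneck 5, flow now 13.
No augmenting path remains; maximum flow = 13.
In the residual graph, reachable from Hall: {Hall, C2}.
Min-cut edges: Hall→C1 (4), Hall→StairA (7), C2→C5 (2); capacity 4 + 7 + 2 = 13.
This cut is saturated, so no flow can exceed 13.

13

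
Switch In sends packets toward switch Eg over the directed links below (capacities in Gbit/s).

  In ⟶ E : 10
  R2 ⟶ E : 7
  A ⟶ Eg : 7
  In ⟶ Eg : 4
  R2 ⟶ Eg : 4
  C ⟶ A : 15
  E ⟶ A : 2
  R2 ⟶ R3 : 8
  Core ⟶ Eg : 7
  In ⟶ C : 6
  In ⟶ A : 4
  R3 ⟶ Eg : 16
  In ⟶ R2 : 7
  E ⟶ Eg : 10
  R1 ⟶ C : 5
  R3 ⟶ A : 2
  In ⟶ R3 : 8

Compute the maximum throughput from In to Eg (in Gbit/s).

36

Augment In→Eg: bottleneck 4, flow now 4.
Augment In→R2→Eg: bottleneck 4, flow now 8.
Augment In→E→Eg: bottleneck 10, flow now 18.
Augment In→R3→Eg: bottleneck 8, flow now 26.
Augment In→A→Eg: bottleneck 4, flow now 30.
Augment In→R2→R3→Eg: bottleneck 3, flow now 33.
Augment In→C→A→Eg: bottleneck 3, flow now 36.
No augmenting path remains; maximum flow = 36.
In the residual graph, reachable from In: {In, C, A}.
Min-cut edges: In→R2 (7), In→E (10), In→R3 (8), In→Eg (4), A→Eg (7); capacity 7 + 10 + 8 + 4 + 7 = 36.
This cut is saturated, so no flow can exceed 36.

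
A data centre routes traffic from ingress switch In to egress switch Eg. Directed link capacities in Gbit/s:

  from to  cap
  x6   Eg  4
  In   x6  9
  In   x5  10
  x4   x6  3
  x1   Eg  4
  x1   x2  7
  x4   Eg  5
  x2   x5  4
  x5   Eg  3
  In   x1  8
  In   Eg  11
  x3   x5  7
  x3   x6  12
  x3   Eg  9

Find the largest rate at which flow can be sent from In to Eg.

22

Augment In→Eg: bottleneck 11, flow now 11.
Augment In→x1→Eg: bottleneck 4, flow now 15.
Augment In→x5→Eg: bottleneck 3, flow now 18.
Augment In→x6→Eg: bottleneck 4, flow now 22.
No augmenting path remains; maximum flow = 22.
In the residual graph, reachable from In: {In, x1, x2, x5, x6}.
Min-cut edges: In→Eg (11), x1→Eg (4), x5→Eg (3), x6→Eg (4); capacity 11 + 4 + 3 + 4 = 22.
This cut is saturated, so no flow can exceed 22.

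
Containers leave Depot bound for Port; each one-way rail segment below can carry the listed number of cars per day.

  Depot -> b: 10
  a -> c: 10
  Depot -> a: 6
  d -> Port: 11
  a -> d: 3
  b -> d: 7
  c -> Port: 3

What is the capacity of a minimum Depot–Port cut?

Augment Depot→a→c→Port: bottleneck 3, flow now 3.
Augment Depot→a→d→Port: bottleneck 3, flow now 6.
Augment Depot→b→d→Port: bottleneck 7, flow now 13.
No augmenting path remains; maximum flow = 13.
By max-flow min-cut, the minimum cut capacity equals the max flow.
In the residual graph, reachable from Depot: {Depot, b}.
Min-cut edges: Depot→a (6), b→d (7); capacity 6 + 7 = 13.

13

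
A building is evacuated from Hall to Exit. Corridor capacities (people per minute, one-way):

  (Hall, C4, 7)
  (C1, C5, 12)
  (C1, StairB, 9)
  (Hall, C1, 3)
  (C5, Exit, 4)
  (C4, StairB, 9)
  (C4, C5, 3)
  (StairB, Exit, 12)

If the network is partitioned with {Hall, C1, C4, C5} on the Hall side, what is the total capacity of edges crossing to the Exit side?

Edges leaving {Hall, C1, C4, C5}: C1→StairB (9), C4→StairB (9), C5→Exit (4).
Cut capacity = 9 + 9 + 4 = 22.

22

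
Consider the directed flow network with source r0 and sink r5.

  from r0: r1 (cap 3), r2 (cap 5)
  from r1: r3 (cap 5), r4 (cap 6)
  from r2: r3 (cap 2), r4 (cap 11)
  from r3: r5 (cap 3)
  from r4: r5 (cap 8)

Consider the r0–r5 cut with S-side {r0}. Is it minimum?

Yes — it is a minimum cut (capacity 8).

Given cut capacity: 3 + 5 = 8.
Augment r0→r1→r3→r5: bottleneck 3, flow now 3.
Augment r0→r2→r4→r5: bottleneck 5, flow now 8.
No augmenting path remains; maximum flow = 8.
Cut capacity 8 equals the max flow, so it is a minimum cut.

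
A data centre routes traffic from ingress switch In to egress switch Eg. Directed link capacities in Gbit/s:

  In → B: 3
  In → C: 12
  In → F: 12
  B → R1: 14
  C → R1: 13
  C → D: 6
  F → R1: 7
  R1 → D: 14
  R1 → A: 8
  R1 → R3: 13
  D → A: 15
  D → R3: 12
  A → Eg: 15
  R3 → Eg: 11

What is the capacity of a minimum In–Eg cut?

Augment In→B→R1→A→Eg: bottleneck 3, flow now 3.
Augment In→C→R1→A→Eg: bottleneck 5, flow now 8.
Augment In→C→R1→R3→Eg: bottleneck 7, flow now 15.
Augment In→F→R1→R3→Eg: bottleneck 4, flow now 19.
Augment In→F→R1→D→A→Eg: bottleneck 3, flow now 22.
No augmenting path remains; maximum flow = 22.
By max-flow min-cut, the minimum cut capacity equals the max flow.
In the residual graph, reachable from In: {In, F}.
Min-cut edges: In→B (3), In→C (12), F→R1 (7); capacity 3 + 12 + 7 = 22.

22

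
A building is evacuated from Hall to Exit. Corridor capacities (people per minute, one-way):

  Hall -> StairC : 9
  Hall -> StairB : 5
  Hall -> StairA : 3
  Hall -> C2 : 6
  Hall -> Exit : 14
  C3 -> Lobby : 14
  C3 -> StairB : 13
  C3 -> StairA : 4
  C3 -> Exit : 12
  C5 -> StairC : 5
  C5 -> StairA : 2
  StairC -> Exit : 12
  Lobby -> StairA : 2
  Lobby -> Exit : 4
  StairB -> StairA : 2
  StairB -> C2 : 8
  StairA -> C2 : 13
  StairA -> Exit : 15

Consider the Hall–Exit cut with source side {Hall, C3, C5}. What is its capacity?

87

Edges leaving {Hall, C3, C5}: Hall→StairC (9), Hall→StairB (5), Hall→StairA (3), Hall→C2 (6), Hall→Exit (14), C3→Lobby (14), C3→StairB (13), C3→StairA (4), C3→Exit (12), C5→StairC (5), C5→StairA (2).
Cut capacity = 9 + 5 + 3 + 6 + 14 + 14 + 13 + 4 + 12 + 5 + 2 = 87.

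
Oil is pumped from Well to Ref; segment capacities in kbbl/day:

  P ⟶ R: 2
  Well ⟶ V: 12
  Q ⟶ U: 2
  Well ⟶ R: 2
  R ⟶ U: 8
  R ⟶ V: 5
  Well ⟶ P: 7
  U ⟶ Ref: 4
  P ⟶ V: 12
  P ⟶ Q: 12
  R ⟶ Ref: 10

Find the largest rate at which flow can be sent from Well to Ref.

Augment Well→R→Ref: bottleneck 2, flow now 2.
Augment Well→P→R→Ref: bottleneck 2, flow now 4.
Augment Well→P→Q→U→Ref: bottleneck 2, flow now 6.
No augmenting path remains; maximum flow = 6.
In the residual graph, reachable from Well: {Well, P, Q, V}.
Min-cut edges: Well→R (2), P→R (2), Q→U (2); capacity 2 + 2 + 2 = 6.
This cut is saturated, so no flow can exceed 6.

6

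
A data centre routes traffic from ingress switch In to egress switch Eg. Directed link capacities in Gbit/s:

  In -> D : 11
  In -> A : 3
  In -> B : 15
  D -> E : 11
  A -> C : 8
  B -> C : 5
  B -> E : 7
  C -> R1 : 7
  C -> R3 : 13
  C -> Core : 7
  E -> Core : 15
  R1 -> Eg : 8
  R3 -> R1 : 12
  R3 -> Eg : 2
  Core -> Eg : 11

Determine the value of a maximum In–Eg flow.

19

Augment In→D→E→Core→Eg: bottleneck 11, flow now 11.
Augment In→A→C→R1→Eg: bottleneck 3, flow now 14.
Augment In→B→C→R1→Eg: bottleneck 4, flow now 18.
Augment In→B→C→R3→Eg: bottleneck 1, flow now 19.
No augmenting path remains; maximum flow = 19.
In the residual graph, reachable from In: {In, D, B, E, Core}.
Min-cut edges: In→A (3), B→C (5), Core→Eg (11); capacity 3 + 5 + 11 = 19.
This cut is saturated, so no flow can exceed 19.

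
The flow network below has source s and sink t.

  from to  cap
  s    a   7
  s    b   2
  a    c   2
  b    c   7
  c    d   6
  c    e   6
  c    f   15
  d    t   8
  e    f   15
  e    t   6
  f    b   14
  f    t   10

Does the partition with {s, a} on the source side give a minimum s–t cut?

Given cut capacity: 2 + 2 = 4.
Augment s→a→c→d→t: bottleneck 2, flow now 2.
Augment s→b→c→d→t: bottleneck 2, flow now 4.
No augmenting path remains; maximum flow = 4.
Cut capacity 4 equals the max flow, so it is a minimum cut.

Yes — it is a minimum cut (capacity 4).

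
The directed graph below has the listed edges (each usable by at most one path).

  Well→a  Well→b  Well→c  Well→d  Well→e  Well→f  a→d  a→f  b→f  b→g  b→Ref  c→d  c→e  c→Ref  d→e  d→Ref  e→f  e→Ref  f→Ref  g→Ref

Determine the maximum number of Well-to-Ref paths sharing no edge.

Assign every edge capacity 1; by Menger, the answer equals the max flow.
Path Well→b→Ref (+1); total 1.
Path Well→c→Ref (+1); total 2.
Path Well→d→Ref (+1); total 3.
Path Well→e→Ref (+1); total 4.
Path Well→f→Ref (+1); total 5.
No residual Well→Ref path; max flow = 5.
Certifying cut of size 5: {Well→b, Well→c, d→Ref, e→Ref, f→Ref}.

5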